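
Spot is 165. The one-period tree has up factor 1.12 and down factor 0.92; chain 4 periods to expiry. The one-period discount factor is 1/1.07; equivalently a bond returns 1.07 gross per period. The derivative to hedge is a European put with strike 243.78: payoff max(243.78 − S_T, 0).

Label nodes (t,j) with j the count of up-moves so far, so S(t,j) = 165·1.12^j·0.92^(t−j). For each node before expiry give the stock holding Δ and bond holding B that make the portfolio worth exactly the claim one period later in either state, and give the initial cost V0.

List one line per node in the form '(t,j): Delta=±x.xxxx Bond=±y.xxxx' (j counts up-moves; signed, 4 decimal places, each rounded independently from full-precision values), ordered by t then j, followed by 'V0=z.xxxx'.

(0,0): Delta=-0.8346 Bond=162.5117
(1,0): Delta=-1.0000 Bond=198.9971
(1,1): Delta=-0.7893 Bond=165.5177
(2,0): Delta=-1.0000 Bond=212.9269
(2,1): Delta=-1.0000 Bond=212.9269
(2,2): Delta=-0.7316 Bond=165.1630
(3,0): Delta=-1.0000 Bond=227.8318
(3,1): Delta=-1.0000 Bond=227.8318
(3,2): Delta=-1.0000 Bond=227.8318
(3,3): Delta=-0.6581 Bond=159.6886
V0=24.8047

Risk-neutral probability p* = (R−d)/(u−d) = (1.07−0.92)/(1.12−0.92) = 0.7500.
Payoff layer (t=4): V(4,0)=125.5752, V(4,1)=99.8785, V(4,2)=68.5955, V(4,3)=30.5119, V(4,4)=0.0000
(3,0): S=128.4835. Δ = (V_up−V_dn)/(S_up−S_dn) = (99.8785−125.5752)/(143.9015−118.2048) = -1.0000. V = [p*·99.8785 + (1−p*)·125.5752]/1.07 = 99.3483. B = V − Δ·S = 227.8318.
(3,1): S=156.4147. Δ = (V_up−V_dn)/(S_up−S_dn) = (68.5955−99.8785)/(175.1845−143.9015) = -1.0000. V = [p*·68.5955 + (1−p*)·99.8785]/1.07 = 71.4171. B = V − Δ·S = 227.8318.
(3,2): S=190.4179. Δ = (V_up−V_dn)/(S_up−S_dn) = (30.5119−68.5955)/(213.2681−175.1845) = -1.0000. V = [p*·30.5119 + (1−p*)·68.5955]/1.07 = 37.4139. B = V − Δ·S = 227.8318.
(3,3): S=231.8131. Δ = (V_up−V_dn)/(S_up−S_dn) = (0.0000−30.5119)/(259.6307−213.2681) = -0.6581. V = [p*·0.0000 + (1−p*)·30.5119]/1.07 = 7.1290. B = V − Δ·S = 159.6886.
(2,0): S=139.6560. Δ = (V_up−V_dn)/(S_up−S_dn) = (71.4171−99.3483)/(156.4147−128.4835) = -1.0000. V = [p*·71.4171 + (1−p*)·99.3483]/1.07 = 73.2709. B = V − Δ·S = 212.9269.
(2,1): S=170.0160. Δ = (V_up−V_dn)/(S_up−S_dn) = (37.4139−71.4171)/(190.4179−156.4147) = -1.0000. V = [p*·37.4139 + (1−p*)·71.4171]/1.07 = 42.9109. B = V − Δ·S = 212.9269.
(2,2): S=206.9760. Δ = (V_up−V_dn)/(S_up−S_dn) = (7.1290−37.4139)/(231.8131−190.4179) = -0.7316. V = [p*·7.1290 + (1−p*)·37.4139]/1.07 = 13.7385. B = V − Δ·S = 165.1630.
(1,0): S=151.8000. Δ = (V_up−V_dn)/(S_up−S_dn) = (42.9109−73.2709)/(170.0160−139.6560) = -1.0000. V = [p*·42.9109 + (1−p*)·73.2709]/1.07 = 47.1971. B = V − Δ·S = 198.9971.
(1,1): S=184.8000. Δ = (V_up−V_dn)/(S_up−S_dn) = (13.7385−42.9109)/(206.9760−170.0160) = -0.7893. V = [p*·13.7385 + (1−p*)·42.9109]/1.07 = 19.6557. B = V − Δ·S = 165.5177.
(0,0): S=165.0000. Δ = (V_up−V_dn)/(S_up−S_dn) = (19.6557−47.1971)/(184.8000−151.8000) = -0.8346. V = [p*·19.6557 + (1−p*)·47.1971]/1.07 = 24.8047. B = V − Δ·S = 162.5117.
Root portfolio cost Δ·165+B reproduces V0=24.8047.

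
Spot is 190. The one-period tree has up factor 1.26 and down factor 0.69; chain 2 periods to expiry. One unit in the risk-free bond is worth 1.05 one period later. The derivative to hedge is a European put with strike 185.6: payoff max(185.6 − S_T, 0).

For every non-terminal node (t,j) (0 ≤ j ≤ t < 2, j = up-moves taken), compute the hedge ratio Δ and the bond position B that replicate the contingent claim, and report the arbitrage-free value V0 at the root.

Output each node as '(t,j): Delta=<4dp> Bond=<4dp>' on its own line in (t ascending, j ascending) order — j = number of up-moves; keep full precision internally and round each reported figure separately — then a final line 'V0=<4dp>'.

(0,0): Delta=-0.3555 Bond=87.8725
(1,0): Delta=-1.0000 Bond=176.7619
(1,1): Delta=-0.1496 Bond=42.9768
V0=20.3302

Under the risk-neutral measure, an up-move has probability p* = (R−d)/(u−d) = 0.6316 and values discount at R = 1.05.
Terminal values V(2,·): V(2,0)=95.1410, V(2,1)=20.4140, V(2,2)=0.0000
  t=1,j=0: stock 131.1000 → up 165.1860 (V=20.4140), down 90.4590 (V=95.1410). Price 45.6619; hedge Δ=-1.0000, bond B=176.7619.
  t=1,j=1: stock 239.4000 → up 301.6440 (V=0.0000), down 165.1860 (V=20.4140). Price 7.1628; hedge Δ=-0.1496, bond B=42.9768.
  t=0,j=0: stock 190.0000 → up 239.4000 (V=7.1628), down 131.1000 (V=45.6619). Price 20.3302; hedge Δ=-0.3555, bond B=87.8725.
Root portfolio cost Δ·190+B reproduces V0=20.3302.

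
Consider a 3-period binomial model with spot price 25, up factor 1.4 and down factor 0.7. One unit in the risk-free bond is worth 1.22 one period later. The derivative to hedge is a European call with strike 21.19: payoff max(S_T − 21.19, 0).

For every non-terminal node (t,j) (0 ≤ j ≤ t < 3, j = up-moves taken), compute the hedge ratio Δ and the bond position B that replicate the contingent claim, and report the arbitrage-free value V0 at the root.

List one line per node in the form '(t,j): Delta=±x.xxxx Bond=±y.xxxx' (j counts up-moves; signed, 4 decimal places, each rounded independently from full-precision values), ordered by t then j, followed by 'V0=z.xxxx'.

No-arbitrage ⇒ martingale measure with p* = (R−d)/(u−d) = 0.7429.
Terminal payoffs: V(3,0)=0.0000, V(3,1)=0.0000, V(3,2)=13.1100, V(3,3)=47.4100
(2,0): S=12.2500. Δ = (V_up−V_dn)/(S_up−S_dn) = (0.0000−0.0000)/(17.1500−8.5750) = 0.0000. V = [p*·0.0000 + (1−p*)·0.0000]/1.22 = 0.0000. B = V − Δ·S = 0.0000.
(2,1): S=24.5000. Δ = (V_up−V_dn)/(S_up−S_dn) = (13.1100−0.0000)/(34.3000−17.1500) = 0.7644. V = [p*·13.1100 + (1−p*)·0.0000]/1.22 = 7.9827. B = V − Δ·S = -10.7459.
(2,2): S=49.0000. Δ = (V_up−V_dn)/(S_up−S_dn) = (47.4100−13.1100)/(68.6000−34.3000) = 1.0000. V = [p*·47.4100 + (1−p*)·13.1100]/1.22 = 31.6311. B = V − Δ·S = -17.3689.
(1,0): S=17.5000. Δ = (V_up−V_dn)/(S_up−S_dn) = (7.9827−0.0000)/(24.5000−12.2500) = 0.6516. V = [p*·7.9827 + (1−p*)·0.0000]/1.22 = 4.8606. B = V − Δ·S = -6.5432.
(1,1): S=35.0000. Δ = (V_up−V_dn)/(S_up−S_dn) = (31.6311−7.9827)/(49.0000−24.5000) = 0.9652. V = [p*·31.6311 + (1−p*)·7.9827]/1.22 = 20.9427. B = V − Δ·S = -12.8408.
(0,0): S=25.0000. Δ = (V_up−V_dn)/(S_up−S_dn) = (20.9427−4.8606)/(35.0000−17.5000) = 0.9190. V = [p*·20.9427 + (1−p*)·4.8606]/1.22 = 13.7765. B = V − Δ·S = -9.1979.
Check: Δ(0,0)·S0 + B(0,0) = 13.7765 = V0.

(0,0): Delta=0.9190 Bond=-9.1979
(1,0): Delta=0.6516 Bond=-6.5432
(1,1): Delta=0.9652 Bond=-12.8408
(2,0): Delta=0.0000 Bond=0.0000
(2,1): Delta=0.7644 Bond=-10.7459
(2,2): Delta=1.0000 Bond=-17.3689
V0=13.7765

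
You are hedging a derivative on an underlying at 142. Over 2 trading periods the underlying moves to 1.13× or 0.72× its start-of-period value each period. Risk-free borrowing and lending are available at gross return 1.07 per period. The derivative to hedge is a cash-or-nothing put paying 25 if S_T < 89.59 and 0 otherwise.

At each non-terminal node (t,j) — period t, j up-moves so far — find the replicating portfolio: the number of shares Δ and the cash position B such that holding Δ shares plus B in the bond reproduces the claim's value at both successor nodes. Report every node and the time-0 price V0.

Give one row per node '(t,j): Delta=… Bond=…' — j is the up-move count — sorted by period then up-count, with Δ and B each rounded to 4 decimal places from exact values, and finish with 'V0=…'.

(0,0): Delta=-0.0587 Bond=8.8071
(1,0): Delta=-0.5964 Bond=64.3948
(1,1): Delta=0.0000 Bond=0.0000
V0=0.4676

No-arbitrage ⇒ martingale measure with p* = (R−d)/(u−d) = 0.8537.
Payoff layer (t=2): V(2,0)=25.0000, V(2,1)=0.0000, V(2,2)=0.0000
(1,0): S=102.2400. Δ = (V_up−V_dn)/(S_up−S_dn) = (0.0000−25.0000)/(115.5312−73.6128) = -0.5964. V = [p*·0.0000 + (1−p*)·25.0000]/1.07 = 3.4192. B = V − Δ·S = 64.3948.
(1,1): S=160.4600. Δ = (V_up−V_dn)/(S_up−S_dn) = (0.0000−0.0000)/(181.3198−115.5312) = 0.0000. V = [p*·0.0000 + (1−p*)·0.0000]/1.07 = 0.0000. B = V − Δ·S = 0.0000.
(0,0): S=142.0000. Δ = (V_up−V_dn)/(S_up−S_dn) = (0.0000−3.4192)/(160.4600−102.2400) = -0.0587. V = [p*·0.0000 + (1−p*)·3.4192]/1.07 = 0.4676. B = V − Δ·S = 8.8071.
Check: Δ(0,0)·S0 + B(0,0) = 0.4676 = V0.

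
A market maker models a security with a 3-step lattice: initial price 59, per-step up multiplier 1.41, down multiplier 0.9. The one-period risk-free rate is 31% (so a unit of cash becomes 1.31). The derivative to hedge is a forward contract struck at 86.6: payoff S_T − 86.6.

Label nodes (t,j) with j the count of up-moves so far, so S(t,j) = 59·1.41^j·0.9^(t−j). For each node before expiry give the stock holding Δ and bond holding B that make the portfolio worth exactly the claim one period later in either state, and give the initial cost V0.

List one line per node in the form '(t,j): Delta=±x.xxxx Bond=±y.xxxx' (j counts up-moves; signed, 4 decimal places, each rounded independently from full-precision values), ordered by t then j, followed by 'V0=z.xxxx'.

(0,0): Delta=1.0000 Bond=-38.5216
(1,0): Delta=1.0000 Bond=-50.4633
(1,1): Delta=1.0000 Bond=-50.4633
(2,0): Delta=1.0000 Bond=-66.1069
(2,1): Delta=1.0000 Bond=-66.1069
(2,2): Delta=1.0000 Bond=-66.1069
V0=20.4784

Risk-neutral probability p* = (R−d)/(u−d) = (1.31−0.9)/(1.41−0.9) = 0.8039.
Terminal values V(3,·): V(3,0)=-43.5890, V(3,1)=-19.2161, V(3,2)=18.9681, V(3,3)=78.7900
  t=2,j=0: stock 47.7900 → up 67.3839 (V=-19.2161), down 43.0110 (V=-43.5890). Price -18.3169; hedge Δ=1.0000, bond B=-66.1069.
  t=2,j=1: stock 74.8710 → up 105.5681 (V=18.9681), down 67.3839 (V=-19.2161). Price 8.7641; hedge Δ=1.0000, bond B=-66.1069.
  t=2,j=2: stock 117.2979 → up 165.3900 (V=78.7900), down 105.5681 (V=18.9681). Price 51.1910; hedge Δ=1.0000, bond B=-66.1069.
  t=1,j=0: stock 53.1000 → up 74.8710 (V=8.7641), down 47.7900 (V=-18.3169). Price 2.6367; hedge Δ=1.0000, bond B=-50.4633.
  t=1,j=1: stock 83.1900 → up 117.2979 (V=51.1910), down 74.8710 (V=8.7641). Price 32.7267; hedge Δ=1.0000, bond B=-50.4633.
  t=0,j=0: stock 59.0000 → up 83.1900 (V=32.7267), down 53.1000 (V=2.6367). Price 20.4784; hedge Δ=1.0000, bond B=-38.5216.
Root portfolio cost Δ·59+B reproduces V0=20.4784.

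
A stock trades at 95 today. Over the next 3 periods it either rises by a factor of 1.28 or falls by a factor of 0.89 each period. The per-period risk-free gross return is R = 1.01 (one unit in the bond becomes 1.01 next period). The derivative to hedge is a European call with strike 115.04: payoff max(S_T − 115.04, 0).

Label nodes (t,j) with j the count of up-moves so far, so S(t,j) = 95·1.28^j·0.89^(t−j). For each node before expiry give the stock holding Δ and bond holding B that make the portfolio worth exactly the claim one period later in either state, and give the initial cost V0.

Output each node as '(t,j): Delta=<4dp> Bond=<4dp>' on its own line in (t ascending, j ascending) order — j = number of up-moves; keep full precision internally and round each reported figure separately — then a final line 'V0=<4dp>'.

Since d<R<u, set p* = (R−d)/(u−d) = 0.3077; price each node as the discounted p*-expectation of its children.
Payoff layer (t=3): V(3,0)=0.0000, V(3,1)=0.0000, V(3,2)=23.4867, V(3,3)=84.1894
  t=2,j=0: stock 75.2495 → up 96.3194 (V=0.0000), down 66.9721 (V=0.0000). Price 0.0000; hedge Δ=0.0000, bond B=0.0000.
  t=2,j=1: stock 108.2240 → up 138.5267 (V=23.4867), down 96.3194 (V=0.0000). Price 7.1551; hedge Δ=0.5565, bond B=-53.0672.
  t=2,j=2: stock 155.6480 → up 199.2294 (V=84.1894), down 138.5267 (V=23.4867). Price 41.7470; hedge Δ=1.0000, bond B=-113.9010.
  t=1,j=0: stock 84.5500 → up 108.2240 (V=7.1551), down 75.2495 (V=0.0000). Price 2.1798; hedge Δ=0.2170, bond B=-16.1667.
  t=1,j=1: stock 121.6000 → up 155.6480 (V=41.7470), down 108.2240 (V=7.1551). Price 17.6226; hedge Δ=0.7294, bond B=-71.0746.
  t=0,j=0: stock 95.0000 → up 121.6000 (V=17.6226), down 84.5500 (V=2.1798). Price 6.8628; hedge Δ=0.4168, bond B=-32.7341.
Self-financing check: at every node Δ·S+B equals the discounted successor values.

(0,0): Delta=0.4168 Bond=-32.7341
(1,0): Delta=0.2170 Bond=-16.1667
(1,1): Delta=0.7294 Bond=-71.0746
(2,0): Delta=0.0000 Bond=0.0000
(2,1): Delta=0.5565 Bond=-53.0672
(2,2): Delta=1.0000 Bond=-113.9010
V0=6.8628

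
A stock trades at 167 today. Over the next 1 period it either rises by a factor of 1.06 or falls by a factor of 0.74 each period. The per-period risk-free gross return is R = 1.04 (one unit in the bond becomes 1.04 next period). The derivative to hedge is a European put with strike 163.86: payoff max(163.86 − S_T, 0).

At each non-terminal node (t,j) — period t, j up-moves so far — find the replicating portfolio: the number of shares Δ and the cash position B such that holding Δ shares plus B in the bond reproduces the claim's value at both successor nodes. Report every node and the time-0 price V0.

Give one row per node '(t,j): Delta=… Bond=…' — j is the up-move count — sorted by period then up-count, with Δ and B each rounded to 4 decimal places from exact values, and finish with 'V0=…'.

Under the risk-neutral measure, an up-move has probability p* = (R−d)/(u−d) = 0.9375 and values discount at R = 1.04.
At expiry t=1: V(1,0)=40.2800, V(1,1)=0.0000
(0,0): S=167.0000. Δ = (V_up−V_dn)/(S_up−S_dn) = (0.0000−40.2800)/(177.0200−123.5800) = -0.7537. V = [p*·0.0000 + (1−p*)·40.2800]/1.04 = 2.4207. B = V − Δ·S = 128.2957.
Check: Δ(0,0)·S0 + B(0,0) = 2.4207 = V0.

(0,0): Delta=-0.7537 Bond=128.2957
V0=2.4207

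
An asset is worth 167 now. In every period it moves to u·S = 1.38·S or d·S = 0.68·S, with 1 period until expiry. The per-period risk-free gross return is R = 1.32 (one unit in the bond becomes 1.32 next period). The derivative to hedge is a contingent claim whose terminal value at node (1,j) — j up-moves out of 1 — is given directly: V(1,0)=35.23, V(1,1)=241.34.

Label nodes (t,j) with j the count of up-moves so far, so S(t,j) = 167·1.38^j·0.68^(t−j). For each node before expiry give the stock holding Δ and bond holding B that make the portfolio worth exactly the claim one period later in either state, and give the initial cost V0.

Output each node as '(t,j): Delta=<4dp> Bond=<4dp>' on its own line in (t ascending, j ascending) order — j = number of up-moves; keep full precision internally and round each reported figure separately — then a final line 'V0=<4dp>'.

Under the risk-neutral measure, an up-move has probability p* = (R−d)/(u−d) = 0.9143 and values discount at R = 1.32.
Terminal values V(1,·): V(1,0)=35.2300, V(1,1)=241.3400
Node (0,0) S=167.0000: V=(p*·241.3400+(1−p*)·35.2300)/1.32=169.4496; Δ=(241.3400−35.2300)/(230.4600−113.5600)=1.7631; B=V−Δ·S=-124.9933
The time-0 hedge costs 169.4496, which is the no-arbitrage price.

(0,0): Delta=1.7631 Bond=-124.9933
V0=169.4496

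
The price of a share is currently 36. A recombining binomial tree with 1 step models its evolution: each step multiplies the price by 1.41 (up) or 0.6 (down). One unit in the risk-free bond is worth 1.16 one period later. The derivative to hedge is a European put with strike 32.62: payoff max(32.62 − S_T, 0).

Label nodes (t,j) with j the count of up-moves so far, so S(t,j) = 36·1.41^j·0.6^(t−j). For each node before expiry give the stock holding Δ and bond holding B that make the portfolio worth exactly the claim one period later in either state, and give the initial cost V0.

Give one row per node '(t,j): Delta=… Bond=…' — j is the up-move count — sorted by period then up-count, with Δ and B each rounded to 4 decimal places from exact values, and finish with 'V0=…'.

Since d<R<u, set p* = (R−d)/(u−d) = 0.6914; price each node as the discounted p*-expectation of its children.
At expiry t=1: V(1,0)=11.0200, V(1,1)=0.0000
(0,0): S=36.0000. Δ = (V_up−V_dn)/(S_up−S_dn) = (0.0000−11.0200)/(50.7600−21.6000) = -0.3779. V = [p*·0.0000 + (1−p*)·11.0200]/1.16 = 2.9321. B = V − Δ·S = 16.5370.
Each (Δ,B) replicates both successor values, so the strategy is self-financing and V0 is arbitrage-free.

(0,0): Delta=-0.3779 Bond=16.5370
V0=2.9321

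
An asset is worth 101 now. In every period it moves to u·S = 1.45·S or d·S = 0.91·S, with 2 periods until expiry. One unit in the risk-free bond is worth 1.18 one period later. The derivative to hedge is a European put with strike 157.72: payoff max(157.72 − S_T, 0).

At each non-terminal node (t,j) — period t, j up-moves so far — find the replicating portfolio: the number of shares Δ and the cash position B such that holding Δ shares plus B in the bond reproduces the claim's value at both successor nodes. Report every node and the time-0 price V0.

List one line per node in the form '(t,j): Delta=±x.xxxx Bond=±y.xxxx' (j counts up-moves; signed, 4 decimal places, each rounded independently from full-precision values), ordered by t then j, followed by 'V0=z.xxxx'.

(0,0): Delta=-0.5756 Bond=80.2119
(1,0): Delta=-1.0000 Bond=133.6610
(1,1): Delta=-0.3092 Bond=55.6391
V0=22.0811

Since d<R<u, set p* = (R−d)/(u−d) = 0.5000; price each node as the discounted p*-expectation of its children.
At expiry t=2: V(2,0)=74.0819, V(2,1)=24.4505, V(2,2)=0.0000
(1,0): S=91.9100. Δ = (V_up−V_dn)/(S_up−S_dn) = (24.4505−74.0819)/(133.2695−83.6381) = -1.0000. V = [p*·24.4505 + (1−p*)·74.0819]/1.18 = 41.7510. B = V − Δ·S = 133.6610.
(1,1): S=146.4500. Δ = (V_up−V_dn)/(S_up−S_dn) = (0.0000−24.4505)/(212.3525−133.2695) = -0.3092. V = [p*·0.0000 + (1−p*)·24.4505]/1.18 = 10.3604. B = V − Δ·S = 55.6391.
(0,0): S=101.0000. Δ = (V_up−V_dn)/(S_up−S_dn) = (10.3604−41.7510)/(146.4500−91.9100) = -0.5756. V = [p*·10.3604 + (1−p*)·41.7510]/1.18 = 22.0811. B = V − Δ·S = 80.2119.
Self-financing check: at every node Δ·S+B equals the discounted successor values.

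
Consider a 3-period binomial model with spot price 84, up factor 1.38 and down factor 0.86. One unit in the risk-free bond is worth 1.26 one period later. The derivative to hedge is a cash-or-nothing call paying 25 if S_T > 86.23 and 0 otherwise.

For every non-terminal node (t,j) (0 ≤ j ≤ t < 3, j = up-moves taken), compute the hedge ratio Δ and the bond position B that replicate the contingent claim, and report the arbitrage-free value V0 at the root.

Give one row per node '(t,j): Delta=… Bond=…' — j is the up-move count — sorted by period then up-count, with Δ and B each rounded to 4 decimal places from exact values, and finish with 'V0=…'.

Under the risk-neutral measure, an up-move has probability p* = (R−d)/(u−d) = 0.7692 and values discount at R = 1.26.
Terminal payoffs: V(3,0)=0.0000, V(3,1)=0.0000, V(3,2)=25.0000, V(3,3)=25.0000
Node (2,0) S=62.1264: V=(p*·0.0000+(1−p*)·0.0000)/1.26=0.0000; Δ=(0.0000−0.0000)/(85.7344−53.4287)=0.0000; B=V−Δ·S=0.0000
Node (2,1) S=99.6912: V=(p*·25.0000+(1−p*)·0.0000)/1.26=15.2625; Δ=(25.0000−0.0000)/(137.5739−85.7344)=0.4823; B=V−Δ·S=-32.8144
Node (2,2) S=159.9696: V=(p*·25.0000+(1−p*)·25.0000)/1.26=19.8413; Δ=(25.0000−25.0000)/(220.7580−137.5739)=0.0000; B=V−Δ·S=19.8413
Node (1,0) S=72.2400: V=(p*·15.2625+(1−p*)·0.0000)/1.26=9.3178; Δ=(15.2625−0.0000)/(99.6912−62.1264)=0.4063; B=V−Δ·S=-20.0332
Node (1,1) S=115.9200: V=(p*·19.8413+(1−p*)·15.2625)/1.26=14.9084; Δ=(19.8413−15.2625)/(159.9696−99.6912)=0.0760; B=V−Δ·S=6.1031
Node (0,0) S=84.0000: V=(p*·14.9084+(1−p*)·9.3178)/1.26=10.8082; Δ=(14.9084−9.3178)/(115.9200−72.2400)=0.1280; B=V−Δ·S=0.0569
Check: Δ(0,0)·S0 + B(0,0) = 10.8082 = V0.

(0,0): Delta=0.1280 Bond=0.0569
(1,0): Delta=0.4063 Bond=-20.0332
(1,1): Delta=0.0760 Bond=6.1031
(2,0): Delta=0.0000 Bond=0.0000
(2,1): Delta=0.4823 Bond=-32.8144
(2,2): Delta=0.0000 Bond=19.8413
V0=10.8082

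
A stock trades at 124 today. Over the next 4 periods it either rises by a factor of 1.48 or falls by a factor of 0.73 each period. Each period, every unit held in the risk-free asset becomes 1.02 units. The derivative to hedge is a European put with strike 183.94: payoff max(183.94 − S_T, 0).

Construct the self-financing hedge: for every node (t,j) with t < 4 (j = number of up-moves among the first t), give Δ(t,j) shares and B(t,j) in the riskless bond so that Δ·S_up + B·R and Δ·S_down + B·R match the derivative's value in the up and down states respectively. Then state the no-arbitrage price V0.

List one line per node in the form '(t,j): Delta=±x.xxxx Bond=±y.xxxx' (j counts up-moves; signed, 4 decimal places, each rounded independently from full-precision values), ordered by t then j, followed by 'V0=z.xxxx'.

Risk-neutral probability p* = (R−d)/(u−d) = (1.02−0.73)/(1.48−0.73) = 0.3867.
At expiry t=4: V(4,0)=148.7262, V(4,1)=112.5476, V(4,2)=39.1992, V(4,3)=0.0000, V(4,4)=0.0000
  t=3,j=0: stock 48.2381 → up 71.3924 (V=112.5476), down 35.2138 (V=148.7262). Price 132.0952; hedge Δ=-1.0000, bond B=180.3333.
  t=3,j=1: stock 97.7978 → up 144.7408 (V=39.1992), down 71.3924 (V=112.5476). Price 82.5355; hedge Δ=-1.0000, bond B=180.3333.
  t=3,j=2: stock 198.2750 → up 293.4470 (V=0.0000), down 144.7408 (V=39.1992). Price 23.5708; hedge Δ=-0.2636, bond B=75.8364.
  t=3,j=3: stock 401.9822 → up 594.9337 (V=0.0000), down 293.4470 (V=0.0000). Price 0.0000; hedge Δ=0.0000, bond B=0.0000.
  t=2,j=0: stock 66.0796 → up 97.7978 (V=82.5355), down 48.2381 (V=132.0952). Price 110.7178; hedge Δ=-1.0000, bond B=176.7974.
  t=2,j=1: stock 133.9696 → up 198.2750 (V=23.5708), down 97.7978 (V=82.5355). Price 58.5645; hedge Δ=-0.5868, bond B=137.1842.
  t=2,j=2: stock 271.6096 → up 401.9822 (V=0.0000), down 198.2750 (V=23.5708). Price 14.1733; hedge Δ=-0.1157, bond B=45.6010.
  t=1,j=0: stock 90.5200 → up 133.9696 (V=58.5645), down 66.0796 (V=110.7178). Price 88.7763; hedge Δ=-0.7682, bond B=158.3140.
  t=1,j=1: stock 183.5200 → up 271.6096 (V=14.1733), down 133.9696 (V=58.5645). Price 40.5882; hedge Δ=-0.3225, bond B=99.7765.
  t=0,j=0: stock 124.0000 → up 183.5200 (V=40.5882), down 90.5200 (V=88.7763). Price 68.7682; hedge Δ=-0.5182, bond B=133.0191.
Each (Δ,B) replicates both successor values, so the strategy is self-financing and V0 is arbitrage-free.

(0,0): Delta=-0.5182 Bond=133.0191
(1,0): Delta=-0.7682 Bond=158.3140
(1,1): Delta=-0.3225 Bond=99.7765
(2,0): Delta=-1.0000 Bond=176.7974
(2,1): Delta=-0.5868 Bond=137.1842
(2,2): Delta=-0.1157 Bond=45.6010
(3,0): Delta=-1.0000 Bond=180.3333
(3,1): Delta=-1.0000 Bond=180.3333
(3,2): Delta=-0.2636 Bond=75.8364
(3,3): Delta=0.0000 Bond=0.0000
V0=68.7682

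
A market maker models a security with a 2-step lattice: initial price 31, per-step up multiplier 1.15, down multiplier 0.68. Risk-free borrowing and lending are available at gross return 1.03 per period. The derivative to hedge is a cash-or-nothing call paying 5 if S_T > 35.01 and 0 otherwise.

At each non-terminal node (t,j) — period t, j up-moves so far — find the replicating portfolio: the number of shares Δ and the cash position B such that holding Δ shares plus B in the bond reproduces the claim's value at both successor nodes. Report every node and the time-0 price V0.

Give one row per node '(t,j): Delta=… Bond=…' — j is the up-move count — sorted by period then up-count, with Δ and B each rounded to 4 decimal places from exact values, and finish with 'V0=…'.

The replicating-portfolio and risk-neutral prices coincide; use p* = (1.03−0.68)/(1.15−0.68) = 0.7447 for the latter.
Terminal values V(2,·): V(2,0)=0.0000, V(2,1)=0.0000, V(2,2)=5.0000
  t=1,j=0: stock 21.0800 → up 24.2420 (V=0.0000), down 14.3344 (V=0.0000). Price 0.0000; hedge Δ=0.0000, bond B=0.0000.
  t=1,j=1: stock 35.6500 → up 40.9975 (V=5.0000), down 24.2420 (V=0.0000). Price 3.6150; hedge Δ=0.2984, bond B=-7.0233.
  t=0,j=0: stock 31.0000 → up 35.6500 (V=3.6150), down 21.0800 (V=0.0000). Price 2.6136; hedge Δ=0.2481, bond B=-5.0778.
Check: Δ(0,0)·S0 + B(0,0) = 2.6136 = V0.

(0,0): Delta=0.2481 Bond=-5.0778
(1,0): Delta=0.0000 Bond=0.0000
(1,1): Delta=0.2984 Bond=-7.0233
V0=2.6136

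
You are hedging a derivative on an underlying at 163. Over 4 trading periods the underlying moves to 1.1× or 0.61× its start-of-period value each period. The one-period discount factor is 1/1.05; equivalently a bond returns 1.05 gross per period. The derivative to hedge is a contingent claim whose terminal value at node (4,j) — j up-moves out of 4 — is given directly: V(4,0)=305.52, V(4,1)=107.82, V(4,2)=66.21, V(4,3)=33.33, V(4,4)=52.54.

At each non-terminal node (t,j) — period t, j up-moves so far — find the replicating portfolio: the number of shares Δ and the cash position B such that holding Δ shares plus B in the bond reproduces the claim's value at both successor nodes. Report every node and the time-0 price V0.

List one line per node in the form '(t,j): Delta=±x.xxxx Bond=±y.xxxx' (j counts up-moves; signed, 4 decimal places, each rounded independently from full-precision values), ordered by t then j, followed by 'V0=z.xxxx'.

No-arbitrage ⇒ martingale measure with p* = (R−d)/(u−d) = 0.8980.
Terminal values V(4,·): V(4,0)=305.5200, V(4,1)=107.8200, V(4,2)=66.2100, V(4,3)=33.3300, V(4,4)=52.5400
Node (3,0) S=36.9979: V=(p*·107.8200+(1−p*)·305.5200)/1.05=121.8985; Δ=(107.8200−305.5200)/(40.6977−22.5687)=-10.9052; B=V−Δ·S=525.3679
Node (3,1) S=66.7175: V=(p*·66.2100+(1−p*)·107.8200)/1.05=67.1009; Δ=(66.2100−107.8200)/(73.3893−40.6977)=-1.2728; B=V−Δ·S=152.0192
Node (3,2) S=120.3103: V=(p*·33.3300+(1−p*)·66.2100)/1.05=34.9382; Δ=(33.3300−66.2100)/(132.3413−73.3893)=-0.5577; B=V−Δ·S=102.0402
Node (3,3) S=216.9530: V=(p*·52.5400+(1−p*)·33.3300)/1.05=48.1712; Δ=(52.5400−33.3300)/(238.6483−132.3413)=0.1807; B=V−Δ·S=8.9672
Node (2,0) S=60.6523: V=(p*·67.1009+(1−p*)·121.8985)/1.05=69.2309; Δ=(67.1009−121.8985)/(66.7175−36.9979)=-1.8438; B=V−Δ·S=181.0629
Node (2,1) S=109.3730: V=(p*·34.9382+(1−p*)·67.1009)/1.05=36.4001; Δ=(34.9382−67.1009)/(120.3103−66.7175)=-0.6001; B=V−Δ·S=102.0382
Node (2,2) S=197.2300: V=(p*·48.1712+(1−p*)·34.9382)/1.05=44.5914; Δ=(48.1712−34.9382)/(216.9530−120.3103)=0.1369; B=V−Δ·S=17.5851
Node (1,0) S=99.4300: V=(p*·36.4001+(1−p*)·69.2309)/1.05=37.8573; Δ=(36.4001−69.2309)/(109.3730−60.6523)=-0.6739; B=V−Δ·S=104.8590
Node (1,1) S=179.3000: V=(p*·44.5914+(1−p*)·36.4001)/1.05=41.6719; Δ=(44.5914−36.4001)/(197.2300−109.3730)=0.0932; B=V−Δ·S=24.9551
Node (0,0) S=163.0000: V=(p*·41.6719+(1−p*)·37.8573)/1.05=39.3168; Δ=(41.6719−37.8573)/(179.3000−99.4300)=0.0478; B=V−Δ·S=31.5319
Self-financing check: at every node Δ·S+B equals the discounted successor values.

(0,0): Delta=0.0478 Bond=31.5319
(1,0): Delta=-0.6739 Bond=104.8590
(1,1): Delta=0.0932 Bond=24.9551
(2,0): Delta=-1.8438 Bond=181.0629
(2,1): Delta=-0.6001 Bond=102.0382
(2,2): Delta=0.1369 Bond=17.5851
(3,0): Delta=-10.9052 Bond=525.3679
(3,1): Delta=-1.2728 Bond=152.0192
(3,2): Delta=-0.5577 Bond=102.0402
(3,3): Delta=0.1807 Bond=8.9672
V0=39.3168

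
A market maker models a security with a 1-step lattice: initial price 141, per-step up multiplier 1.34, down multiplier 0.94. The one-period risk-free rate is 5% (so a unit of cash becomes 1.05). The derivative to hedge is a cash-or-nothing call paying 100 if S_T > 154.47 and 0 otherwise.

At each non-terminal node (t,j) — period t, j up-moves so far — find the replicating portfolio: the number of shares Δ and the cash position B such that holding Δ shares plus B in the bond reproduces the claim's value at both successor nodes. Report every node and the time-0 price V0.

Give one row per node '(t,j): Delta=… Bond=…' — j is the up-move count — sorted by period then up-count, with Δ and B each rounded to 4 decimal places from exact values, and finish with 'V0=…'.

(0,0): Delta=1.7730 Bond=-223.8095
V0=26.1905

No-arbitrage ⇒ martingale measure with p* = (R−d)/(u−d) = 0.2750.
At expiry t=1: V(1,0)=0.0000, V(1,1)=100.0000
(0,0): S=141.0000. Δ = (V_up−V_dn)/(S_up−S_dn) = (100.0000−0.0000)/(188.9400−132.5400) = 1.7730. V = [p*·100.0000 + (1−p*)·0.0000]/1.05 = 26.1905. B = V − Δ·S = -223.8095.
The time-0 hedge costs 26.1905, which is the no-arbitrage price.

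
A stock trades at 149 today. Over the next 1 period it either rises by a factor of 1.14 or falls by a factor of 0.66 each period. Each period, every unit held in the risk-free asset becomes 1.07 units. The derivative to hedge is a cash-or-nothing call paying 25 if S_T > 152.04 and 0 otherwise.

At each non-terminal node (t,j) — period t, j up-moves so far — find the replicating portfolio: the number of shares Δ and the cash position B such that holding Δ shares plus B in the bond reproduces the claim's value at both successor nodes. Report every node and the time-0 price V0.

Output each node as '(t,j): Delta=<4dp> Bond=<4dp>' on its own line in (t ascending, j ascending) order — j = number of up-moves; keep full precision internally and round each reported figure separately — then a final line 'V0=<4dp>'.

Risk-neutral probability p* = (R−d)/(u−d) = (1.07−0.66)/(1.14−0.66) = 0.8542.
Payoff layer (t=1): V(1,0)=0.0000, V(1,1)=25.0000
Node (0,0) S=149.0000: V=(p*·25.0000+(1−p*)·0.0000)/1.07=19.9572; Δ=(25.0000−0.0000)/(169.8600−98.3400)=0.3496; B=V−Δ·S=-32.1262
Check: Δ(0,0)·S0 + B(0,0) = 19.9572 = V0.

(0,0): Delta=0.3496 Bond=-32.1262
V0=19.9572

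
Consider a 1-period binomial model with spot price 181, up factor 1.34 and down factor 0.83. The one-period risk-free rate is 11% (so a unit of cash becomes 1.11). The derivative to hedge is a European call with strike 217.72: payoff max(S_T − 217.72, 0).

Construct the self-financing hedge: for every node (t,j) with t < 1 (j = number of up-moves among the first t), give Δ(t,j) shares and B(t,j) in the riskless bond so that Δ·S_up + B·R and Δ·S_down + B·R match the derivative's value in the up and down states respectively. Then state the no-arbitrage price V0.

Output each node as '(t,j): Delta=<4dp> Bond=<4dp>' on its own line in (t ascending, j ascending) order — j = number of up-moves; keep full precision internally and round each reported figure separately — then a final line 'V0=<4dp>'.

(0,0): Delta=0.2689 Bond=-36.3904
V0=12.2763

Risk-neutral probability p* = (R−d)/(u−d) = (1.11−0.83)/(1.34−0.83) = 0.5490.
Payoff layer (t=1): V(1,0)=0.0000, V(1,1)=24.8200
  t=0,j=0: stock 181.0000 → up 242.5400 (V=24.8200), down 150.2300 (V=0.0000). Price 12.2763; hedge Δ=0.2689, bond B=-36.3904.
Root portfolio cost Δ·181+B reproduces V0=12.2763.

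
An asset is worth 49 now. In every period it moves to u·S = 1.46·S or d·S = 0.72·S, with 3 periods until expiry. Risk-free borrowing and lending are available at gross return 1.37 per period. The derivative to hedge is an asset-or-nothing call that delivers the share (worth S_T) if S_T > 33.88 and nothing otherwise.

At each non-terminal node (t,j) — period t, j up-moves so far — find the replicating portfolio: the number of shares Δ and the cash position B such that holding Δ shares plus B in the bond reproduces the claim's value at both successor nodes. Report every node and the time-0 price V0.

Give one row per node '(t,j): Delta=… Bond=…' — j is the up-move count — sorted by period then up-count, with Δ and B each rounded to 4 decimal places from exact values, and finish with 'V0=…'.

Under the risk-neutral measure, an up-move has probability p* = (R−d)/(u−d) = 0.8784 and values discount at R = 1.37.
At expiry t=3: V(3,0)=0.0000, V(3,1)=37.0863, V(3,2)=75.2028, V(3,3)=152.4947
(2,0): S=25.4016. Δ = (V_up−V_dn)/(S_up−S_dn) = (37.0863−0.0000)/(37.0863−18.2892) = 1.9730. V = [p*·37.0863 + (1−p*)·0.0000]/1.37 = 23.7780. B = V − Δ·S = -26.3387.
(2,1): S=51.5088. Δ = (V_up−V_dn)/(S_up−S_dn) = (75.2028−37.0863)/(75.2028−37.0863) = 1.0000. V = [p*·75.2028 + (1−p*)·37.0863]/1.37 = 51.5088. B = V − Δ·S = 0.0000.
(2,2): S=104.4484. Δ = (V_up−V_dn)/(S_up−S_dn) = (152.4947−75.2028)/(152.4947−75.2028) = 1.0000. V = [p*·152.4947 + (1−p*)·75.2028]/1.37 = 104.4484. B = V − Δ·S = 0.0000.
(1,0): S=35.2800. Δ = (V_up−V_dn)/(S_up−S_dn) = (51.5088−23.7780)/(51.5088−25.4016) = 1.0622. V = [p*·51.5088 + (1−p*)·23.7780]/1.37 = 35.1359. B = V − Δ·S = -2.3382.
(1,1): S=71.5400. Δ = (V_up−V_dn)/(S_up−S_dn) = (104.4484−51.5088)/(104.4484−51.5088) = 1.0000. V = [p*·104.4484 + (1−p*)·51.5088]/1.37 = 71.5400. B = V − Δ·S = 0.0000.
(0,0): S=49.0000. Δ = (V_up−V_dn)/(S_up−S_dn) = (71.5400−35.1359)/(71.5400−35.2800) = 1.0040. V = [p*·71.5400 + (1−p*)·35.1359]/1.37 = 48.9872. B = V − Δ·S = -0.2076.
Each (Δ,B) replicates both successor values, so the strategy is self-financing and V0 is arbitrage-free.

(0,0): Delta=1.0040 Bond=-0.2076
(1,0): Delta=1.0622 Bond=-2.3382
(1,1): Delta=1.0000 Bond=0.0000
(2,0): Delta=1.9730 Bond=-26.3387
(2,1): Delta=1.0000 Bond=0.0000
(2,2): Delta=1.0000 Bond=0.0000
V0=48.9872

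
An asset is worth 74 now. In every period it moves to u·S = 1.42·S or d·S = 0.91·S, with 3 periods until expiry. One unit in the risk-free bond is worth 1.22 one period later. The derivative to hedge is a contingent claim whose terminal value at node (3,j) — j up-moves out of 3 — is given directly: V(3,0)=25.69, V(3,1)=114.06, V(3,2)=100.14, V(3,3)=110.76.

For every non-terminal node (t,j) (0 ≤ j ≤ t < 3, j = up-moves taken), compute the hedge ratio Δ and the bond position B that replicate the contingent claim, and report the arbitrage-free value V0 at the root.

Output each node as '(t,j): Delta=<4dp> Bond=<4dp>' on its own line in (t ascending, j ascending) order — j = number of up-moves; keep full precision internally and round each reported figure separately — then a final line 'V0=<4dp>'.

Since d<R<u, set p* = (R−d)/(u−d) = 0.6078; price each node as the discounted p*-expectation of its children.
Terminal values V(3,·): V(3,0)=25.6900, V(3,1)=114.0600, V(3,2)=100.1400, V(3,3)=110.7600
(2,0): S=61.2794. Δ = (V_up−V_dn)/(S_up−S_dn) = (114.0600−25.6900)/(87.0167−55.7643) = 2.8276. V = [p*·114.0600 + (1−p*)·25.6900]/1.22 = 65.0861. B = V − Δ·S = -108.1884.
(2,1): S=95.6228. Δ = (V_up−V_dn)/(S_up−S_dn) = (100.1400−114.0600)/(135.7844−87.0167) = -0.2854. V = [p*·100.1400 + (1−p*)·114.0600]/1.22 = 86.5564. B = V − Δ·S = 113.8505.
(2,2): S=149.2136. Δ = (V_up−V_dn)/(S_up−S_dn) = (110.7600−100.1400)/(211.8833−135.7844) = 0.1396. V = [p*·110.7600 + (1−p*)·100.1400]/1.22 = 87.3732. B = V − Δ·S = 66.5497.
(1,0): S=67.3400. Δ = (V_up−V_dn)/(S_up−S_dn) = (86.5564−65.0861)/(95.6228−61.2794) = 0.6252. V = [p*·86.5564 + (1−p*)·65.0861]/1.22 = 64.0465. B = V − Δ·S = 21.9479.
(1,1): S=105.0800. Δ = (V_up−V_dn)/(S_up−S_dn) = (87.3732−86.5564)/(149.2136−95.6228) = 0.0152. V = [p*·87.3732 + (1−p*)·86.5564]/1.22 = 71.3548. B = V − Δ·S = 69.7533.
(0,0): S=74.0000. Δ = (V_up−V_dn)/(S_up−S_dn) = (71.3548−64.0465)/(105.0800−67.3400) = 0.1936. V = [p*·71.3548 + (1−p*)·64.0465]/1.22 = 56.1384. B = V − Δ·S = 41.8083.
The time-0 hedge costs 56.1384, which is the no-arbitrage price.

(0,0): Delta=0.1936 Bond=41.8083
(1,0): Delta=0.6252 Bond=21.9479
(1,1): Delta=0.0152 Bond=69.7533
(2,0): Delta=2.8276 Bond=-108.1884
(2,1): Delta=-0.2854 Bond=113.8505
(2,2): Delta=0.1396 Bond=66.5497
V0=56.1384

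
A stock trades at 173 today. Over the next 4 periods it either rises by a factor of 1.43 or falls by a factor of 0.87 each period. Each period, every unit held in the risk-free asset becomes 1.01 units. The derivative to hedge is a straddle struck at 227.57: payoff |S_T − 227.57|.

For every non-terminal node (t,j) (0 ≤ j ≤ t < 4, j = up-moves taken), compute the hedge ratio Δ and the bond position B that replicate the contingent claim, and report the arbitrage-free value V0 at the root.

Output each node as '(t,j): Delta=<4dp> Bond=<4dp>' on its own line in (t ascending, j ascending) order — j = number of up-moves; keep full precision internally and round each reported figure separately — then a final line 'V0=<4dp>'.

Risk-neutral probability p* = (R−d)/(u−d) = (1.01−0.87)/(1.43−0.87) = 0.2500.
Terminal values V(4,·): V(4,0)=128.4587, V(4,1)=64.6629, V(4,2)=40.1968, V(4,3)=212.5524, V(4,4)=495.8496
Node (3,0) S=113.9210: V=(p*·64.6629+(1−p*)·128.4587)/1.01=111.3958; Δ=(64.6629−128.4587)/(162.9071−99.1113)=-1.0000; B=V−Δ·S=225.3168
Node (3,1) S=187.2495: V=(p*·40.1968+(1−p*)·64.6629)/1.01=57.9667; Δ=(40.1968−64.6629)/(267.7668−162.9071)=-0.2333; B=V−Δ·S=101.6563
Node (3,2) S=307.7779: V=(p*·212.5524+(1−p*)·40.1968)/1.01=82.4611; Δ=(212.5524−40.1968)/(440.1224−267.7668)=1.0000; B=V−Δ·S=-225.3168
Node (3,3) S=505.8878: V=(p*·495.8496+(1−p*)·212.5524)/1.01=280.5710; Δ=(495.8496−212.5524)/(723.4196−440.1224)=1.0000; B=V−Δ·S=-225.3168
Node (2,0) S=130.9437: V=(p*·57.9667+(1−p*)·111.3958)/1.01=97.0679; Δ=(57.9667−111.3958)/(187.2495−113.9210)=-0.7286; B=V−Δ·S=192.4769
Node (2,1) S=215.2293: V=(p*·82.4611+(1−p*)·57.9667)/1.01=63.4558; Δ=(82.4611−57.9667)/(307.7779−187.2495)=0.2032; B=V−Δ·S=19.7159
Node (2,2) S=353.7677: V=(p*·280.5710+(1−p*)·82.4611)/1.01=130.6817; Δ=(280.5710−82.4611)/(505.8878−307.7779)=1.0000; B=V−Δ·S=-223.0860
Node (1,0) S=150.5100: V=(p*·63.4558+(1−p*)·97.0679)/1.01=87.7870; Δ=(63.4558−97.0679)/(215.2293−130.9437)=-0.3988; B=V−Δ·S=147.8086
Node (1,1) S=247.3900: V=(p*·130.6817+(1−p*)·63.4558)/1.01=79.4676; Δ=(130.6817−63.4558)/(353.7677−215.2293)=0.4853; B=V−Δ·S=-40.5788
Node (0,0) S=173.0000: V=(p*·79.4676+(1−p*)·87.7870)/1.01=84.8585; Δ=(79.4676−87.7870)/(247.3900−150.5100)=-0.0859; B=V−Δ·S=99.7146
Each (Δ,B) replicates both successor values, so the strategy is self-financing and V0 is arbitrage-free.

(0,0): Delta=-0.0859 Bond=99.7146
(1,0): Delta=-0.3988 Bond=147.8086
(1,1): Delta=0.4853 Bond=-40.5788
(2,0): Delta=-0.7286 Bond=192.4769
(2,1): Delta=0.2032 Bond=19.7159
(2,2): Delta=1.0000 Bond=-223.0860
(3,0): Delta=-1.0000 Bond=225.3168
(3,1): Delta=-0.2333 Bond=101.6563
(3,2): Delta=1.0000 Bond=-225.3168
(3,3): Delta=1.0000 Bond=-225.3168
V0=84.8585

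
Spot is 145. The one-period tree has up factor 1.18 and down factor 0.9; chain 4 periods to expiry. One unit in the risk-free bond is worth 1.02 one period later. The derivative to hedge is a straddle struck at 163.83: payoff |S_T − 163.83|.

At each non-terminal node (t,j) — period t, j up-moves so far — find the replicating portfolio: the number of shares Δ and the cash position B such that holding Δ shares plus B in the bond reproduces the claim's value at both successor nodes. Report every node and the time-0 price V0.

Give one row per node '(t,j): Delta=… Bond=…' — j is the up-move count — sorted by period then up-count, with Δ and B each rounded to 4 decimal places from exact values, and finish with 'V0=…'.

(0,0): Delta=-0.0169 Bond=32.9297
(1,0): Delta=-0.5112 Bond=98.0963
(1,1): Delta=0.4858 Bond=-52.4223
(2,0): Delta=-1.0000 Bond=157.4683
(2,1): Delta=-0.0141 Bond=23.5114
(2,2): Delta=0.9942 Bond=-156.1137
(3,0): Delta=-1.0000 Bond=160.6176
(3,1): Delta=-1.0000 Bond=160.6176
(3,2): Delta=0.9885 Bond=-158.1996
(3,3): Delta=1.0000 Bond=-160.6176
V0=30.4819

Risk-neutral probability p* = (R−d)/(u−d) = (1.02−0.9)/(1.18−0.9) = 0.4286.
Terminal payoffs: V(4,0)=68.6955, V(4,1)=39.0981, V(4,2)=0.2926, V(4,3)=50.5857, V(4,4)=117.2928
(3,0): S=105.7050. Δ = (V_up−V_dn)/(S_up−S_dn) = (39.0981−68.6955)/(124.7319−95.1345) = -1.0000. V = [p*·39.0981 + (1−p*)·68.6955]/1.02 = 54.9126. B = V − Δ·S = 160.6176.
(3,1): S=138.5910. Δ = (V_up−V_dn)/(S_up−S_dn) = (0.2926−39.0981)/(163.5374−124.7319) = -1.0000. V = [p*·0.2926 + (1−p*)·39.0981]/1.02 = 22.0266. B = V − Δ·S = 160.6176.
(3,2): S=181.7082. Δ = (V_up−V_dn)/(S_up−S_dn) = (50.5857−0.2926)/(214.4157−163.5374) = 0.9885. V = [p*·50.5857 + (1−p*)·0.2926]/1.02 = 21.4184. B = V − Δ·S = -158.1996.
(3,3): S=238.2396. Δ = (V_up−V_dn)/(S_up−S_dn) = (117.2928−50.5857)/(281.1228−214.4157) = 1.0000. V = [p*·117.2928 + (1−p*)·50.5857]/1.02 = 77.6220. B = V − Δ·S = -160.6176.
(2,0): S=117.4500. Δ = (V_up−V_dn)/(S_up−S_dn) = (22.0266−54.9126)/(138.5910−105.7050) = -1.0000. V = [p*·22.0266 + (1−p*)·54.9126]/1.02 = 40.0183. B = V − Δ·S = 157.4683.
(2,1): S=153.9900. Δ = (V_up−V_dn)/(S_up−S_dn) = (21.4184−22.0266)/(181.7082−138.5910) = -0.0141. V = [p*·21.4184 + (1−p*)·22.0266]/1.02 = 21.3392. B = V − Δ·S = 23.5114.
(2,2): S=201.8980. Δ = (V_up−V_dn)/(S_up−S_dn) = (77.6220−21.4184)/(238.2396−181.7082) = 0.9942. V = [p*·77.6220 + (1−p*)·21.4184]/1.02 = 44.6134. B = V − Δ·S = -156.1137.
(1,0): S=130.5000. Δ = (V_up−V_dn)/(S_up−S_dn) = (21.3392−40.0183)/(153.9900−117.4500) = -0.5112. V = [p*·21.3392 + (1−p*)·40.0183]/1.02 = 31.3853. B = V − Δ·S = 98.0963.
(1,1): S=171.1000. Δ = (V_up−V_dn)/(S_up−S_dn) = (44.6134−21.3392)/(201.8980−153.9900) = 0.4858. V = [p*·44.6134 + (1−p*)·21.3392]/1.02 = 30.6999. B = V − Δ·S = -52.4223.
(0,0): S=145.0000. Δ = (V_up−V_dn)/(S_up−S_dn) = (30.6999−31.3853)/(171.1000−130.5000) = -0.0169. V = [p*·30.6999 + (1−p*)·31.3853]/1.02 = 30.4819. B = V − Δ·S = 32.9297.
Self-financing check: at every node Δ·S+B equals the discounted successor values.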